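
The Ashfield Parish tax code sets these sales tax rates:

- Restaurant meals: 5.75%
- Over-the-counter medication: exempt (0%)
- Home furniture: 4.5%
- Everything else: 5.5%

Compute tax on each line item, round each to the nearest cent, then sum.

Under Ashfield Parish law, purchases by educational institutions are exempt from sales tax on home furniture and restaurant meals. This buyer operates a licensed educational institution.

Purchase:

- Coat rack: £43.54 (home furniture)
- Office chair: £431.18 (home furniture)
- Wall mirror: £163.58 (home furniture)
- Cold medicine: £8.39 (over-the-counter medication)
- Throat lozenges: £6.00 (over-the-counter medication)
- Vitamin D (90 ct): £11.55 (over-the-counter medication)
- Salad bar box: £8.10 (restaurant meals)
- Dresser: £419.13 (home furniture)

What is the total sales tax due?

Coat rack £43.54: home furniture, buyer-exempt → 0% → £0.00
Office chair £431.18: home furniture, buyer-exempt → 0% → £0.00
Wall mirror £163.58: home furniture, buyer-exempt → 0% → £0.00
Cold medicine £8.39: over-the-counter medication → 0% → £0.00
Throat lozenges £6.00: over-the-counter medication → 0% → £0.00
Vitamin D (90 ct) £11.55: over-the-counter medication → 0% → £0.00
Salad bar box £8.10: restaurant meals, buyer-exempt → 0% → £0.00
Dresser £419.13: home furniture, buyer-exempt → 0% → £0.00
Total tax = £0.00

£0.00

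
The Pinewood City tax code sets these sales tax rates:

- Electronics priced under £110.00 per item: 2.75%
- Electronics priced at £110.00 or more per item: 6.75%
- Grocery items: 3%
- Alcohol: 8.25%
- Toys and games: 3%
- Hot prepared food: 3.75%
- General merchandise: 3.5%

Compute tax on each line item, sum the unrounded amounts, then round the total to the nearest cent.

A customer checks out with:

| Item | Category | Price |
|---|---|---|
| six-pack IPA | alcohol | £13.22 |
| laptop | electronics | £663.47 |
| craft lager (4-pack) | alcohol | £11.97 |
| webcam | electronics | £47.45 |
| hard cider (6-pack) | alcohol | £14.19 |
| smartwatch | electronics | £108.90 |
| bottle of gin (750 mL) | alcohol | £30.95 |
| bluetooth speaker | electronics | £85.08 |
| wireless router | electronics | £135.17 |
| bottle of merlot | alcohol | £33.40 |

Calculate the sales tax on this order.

Six-pack IPA £13.22: alcohol → 8.25% → £1.09065
Laptop £663.47: electronics, £110.00 or more → 6.75% → £44.784225
Craft lager (4-pack) £11.97: alcohol → 8.25% → £0.987525
Webcam £47.45: electronics, under £110.00 → 2.75% → £1.304875
Hard cider (6-pack) £14.19: alcohol → 8.25% → £1.170675
Smartwatch £108.90: electronics, under £110.00 → 2.75% → £2.99475
Bottle of gin (750 mL) £30.95: alcohol → 8.25% → £2.553375
Bluetooth speaker £85.08: electronics, under £110.00 → 2.75% → £2.3397
Wireless router £135.17: electronics, £110.00 or more → 6.75% → £9.123975
Bottle of merlot £33.40: alcohol → 8.25% → £2.7555
Unrounded tax sum = £69.10525 → £69.11

£69.11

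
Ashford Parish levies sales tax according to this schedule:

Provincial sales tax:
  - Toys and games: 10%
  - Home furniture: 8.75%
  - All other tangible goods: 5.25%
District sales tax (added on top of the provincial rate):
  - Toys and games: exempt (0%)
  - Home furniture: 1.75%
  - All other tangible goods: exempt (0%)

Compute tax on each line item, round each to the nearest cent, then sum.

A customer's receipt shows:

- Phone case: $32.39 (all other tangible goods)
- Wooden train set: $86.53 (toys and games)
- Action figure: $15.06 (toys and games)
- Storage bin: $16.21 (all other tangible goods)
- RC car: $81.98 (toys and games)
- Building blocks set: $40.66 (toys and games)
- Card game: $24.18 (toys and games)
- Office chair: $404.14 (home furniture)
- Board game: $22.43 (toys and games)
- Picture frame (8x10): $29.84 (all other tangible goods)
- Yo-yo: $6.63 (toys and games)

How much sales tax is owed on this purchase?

Phone case $32.39: all other tangible goods → 5.25% + 0% district = 5.25% → $1.70
Wooden train set $86.53: toys and games → 10% + 0% district = 10% → $8.65
Action figure $15.06: toys and games → 10% + 0% district = 10% → $1.51
Storage bin $16.21: all other tangible goods → 5.25% + 0% district = 5.25% → $0.85
RC car $81.98: toys and games → 10% + 0% district = 10% → $8.20
Building blocks set $40.66: toys and games → 10% + 0% district = 10% → $4.07
Card game $24.18: toys and games → 10% + 0% district = 10% → $2.42
Office chair $404.14: home furniture → 8.75% + 1.75% district = 10.5% → $42.43
Board game $22.43: toys and games → 10% + 0% district = 10% → $2.24
Picture frame (8x10) $29.84: all other tangible goods → 5.25% + 0% district = 5.25% → $1.57
Yo-yo $6.63: toys and games → 10% + 0% district = 10% → $0.66
Total tax = $1.70 + $8.65 + $1.51 + $0.85 + $8.20 + $4.07 + $2.42 + $42.43 + $2.24 + $1.57 + $0.66 = $74.30

$74.30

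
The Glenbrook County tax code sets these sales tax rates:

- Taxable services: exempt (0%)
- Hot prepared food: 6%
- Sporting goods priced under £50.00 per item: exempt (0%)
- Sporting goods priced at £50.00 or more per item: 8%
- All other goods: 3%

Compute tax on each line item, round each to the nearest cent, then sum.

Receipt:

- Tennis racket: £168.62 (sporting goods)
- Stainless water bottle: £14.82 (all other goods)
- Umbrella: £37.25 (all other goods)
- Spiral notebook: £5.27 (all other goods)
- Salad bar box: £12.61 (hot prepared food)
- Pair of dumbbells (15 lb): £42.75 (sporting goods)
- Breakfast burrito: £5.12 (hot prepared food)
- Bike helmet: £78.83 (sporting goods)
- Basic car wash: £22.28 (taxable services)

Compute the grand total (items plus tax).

£410.14

Tennis racket £168.62: sporting goods, £50.00 or more → 8% → £13.49
Stainless water bottle £14.82: all other goods → 3% → £0.44
Umbrella £37.25: all other goods → 3% → £1.12
Spiral notebook £5.27: all other goods → 3% → £0.16
Salad bar box £12.61: hot prepared food → 6% → £0.76
Pair of dumbbells (15 lb) £42.75: sporting goods, under £50.00 → 0% → £0.00
Breakfast burrito £5.12: hot prepared food → 6% → £0.31
Bike helmet £78.83: sporting goods, £50.00 or more → 8% → £6.31
Basic car wash £22.28: taxable services → 0% → £0.00
Subtotal = £387.55; tax = £22.59; total due = £410.14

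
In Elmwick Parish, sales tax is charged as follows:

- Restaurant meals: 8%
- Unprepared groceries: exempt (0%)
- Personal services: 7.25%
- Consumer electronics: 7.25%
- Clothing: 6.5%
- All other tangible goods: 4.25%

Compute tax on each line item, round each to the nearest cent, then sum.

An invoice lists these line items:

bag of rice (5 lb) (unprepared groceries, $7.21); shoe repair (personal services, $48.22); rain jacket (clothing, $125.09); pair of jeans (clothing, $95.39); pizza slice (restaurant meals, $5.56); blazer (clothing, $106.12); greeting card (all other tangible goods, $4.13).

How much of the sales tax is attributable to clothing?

Rain jacket $125.09: clothing → 6.5% → $8.13
Pair of jeans $95.39: clothing → 6.5% → $6.20
Blazer $106.12: clothing → 6.5% → $6.90
Tax on clothing = $8.13 + $6.20 + $6.90 = $21.23

$21.23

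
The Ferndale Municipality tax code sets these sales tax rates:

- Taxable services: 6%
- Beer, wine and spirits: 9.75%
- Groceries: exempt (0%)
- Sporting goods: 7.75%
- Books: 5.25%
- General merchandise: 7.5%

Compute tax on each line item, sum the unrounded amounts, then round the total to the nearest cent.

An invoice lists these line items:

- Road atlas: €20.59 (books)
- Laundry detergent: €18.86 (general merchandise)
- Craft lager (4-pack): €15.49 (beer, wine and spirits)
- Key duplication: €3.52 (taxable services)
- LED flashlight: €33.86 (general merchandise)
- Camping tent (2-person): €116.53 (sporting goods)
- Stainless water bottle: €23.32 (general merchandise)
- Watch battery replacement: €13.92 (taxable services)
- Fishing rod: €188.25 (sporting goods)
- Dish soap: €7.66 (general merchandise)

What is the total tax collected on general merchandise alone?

Laundry detergent €18.86: general merchandise → 7.5% → €1.4145
LED flashlight €33.86: general merchandise → 7.5% → €2.5395
Stainless water bottle €23.32: general merchandise → 7.5% → €1.749
Dish soap €7.66: general merchandise → 7.5% → €0.5745
Tax on general merchandise: unrounded sum = €6.2775 → €6.28

€6.28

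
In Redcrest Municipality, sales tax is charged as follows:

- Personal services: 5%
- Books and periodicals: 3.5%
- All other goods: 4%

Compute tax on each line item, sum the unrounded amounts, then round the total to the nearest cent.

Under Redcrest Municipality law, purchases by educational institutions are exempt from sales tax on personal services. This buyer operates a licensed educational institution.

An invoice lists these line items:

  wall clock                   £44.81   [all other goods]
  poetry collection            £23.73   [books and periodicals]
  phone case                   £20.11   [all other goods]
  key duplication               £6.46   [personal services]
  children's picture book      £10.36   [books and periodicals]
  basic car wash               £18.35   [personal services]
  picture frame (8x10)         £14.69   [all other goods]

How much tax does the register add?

£4.38

Wall clock £44.81: all other goods → 4% → £1.7924
Poetry collection £23.73: books and periodicals → 3.5% → £0.83055
Phone case £20.11: all other goods → 4% → £0.8044
Key duplication £6.46: personal services, buyer-exempt → 0% → £0.00
Children's picture book £10.36: books and periodicals → 3.5% → £0.3626
Basic car wash £18.35: personal services, buyer-exempt → 0% → £0.00
Picture frame (8x10) £14.69: all other goods → 4% → £0.5876
Unrounded tax sum = £4.37755 → £4.38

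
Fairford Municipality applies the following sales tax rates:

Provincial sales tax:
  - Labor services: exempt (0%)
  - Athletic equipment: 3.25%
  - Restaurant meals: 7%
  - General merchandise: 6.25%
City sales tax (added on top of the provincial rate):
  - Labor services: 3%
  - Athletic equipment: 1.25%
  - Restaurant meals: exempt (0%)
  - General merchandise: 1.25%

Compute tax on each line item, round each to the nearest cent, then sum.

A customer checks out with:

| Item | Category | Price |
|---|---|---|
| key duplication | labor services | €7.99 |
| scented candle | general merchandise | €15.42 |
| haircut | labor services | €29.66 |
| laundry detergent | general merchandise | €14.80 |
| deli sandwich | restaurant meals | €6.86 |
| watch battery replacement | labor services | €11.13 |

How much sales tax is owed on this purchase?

Key duplication €7.99: labor services → 0% + 3% city = 3% → €0.24
Scented candle €15.42: general merchandise → 6.25% + 1.25% city = 7.5% → €1.16
Haircut €29.66: labor services → 0% + 3% city = 3% → €0.89
Laundry detergent €14.80: general merchandise → 6.25% + 1.25% city = 7.5% → €1.11
Deli sandwich €6.86: restaurant meals → 7% + 0% city = 7% → €0.48
Watch battery replacement €11.13: labor services → 0% + 3% city = 3% → €0.33
Total tax = €0.24 + €1.16 + €0.89 + €1.11 + €0.48 + €0.33 = €4.21

€4.21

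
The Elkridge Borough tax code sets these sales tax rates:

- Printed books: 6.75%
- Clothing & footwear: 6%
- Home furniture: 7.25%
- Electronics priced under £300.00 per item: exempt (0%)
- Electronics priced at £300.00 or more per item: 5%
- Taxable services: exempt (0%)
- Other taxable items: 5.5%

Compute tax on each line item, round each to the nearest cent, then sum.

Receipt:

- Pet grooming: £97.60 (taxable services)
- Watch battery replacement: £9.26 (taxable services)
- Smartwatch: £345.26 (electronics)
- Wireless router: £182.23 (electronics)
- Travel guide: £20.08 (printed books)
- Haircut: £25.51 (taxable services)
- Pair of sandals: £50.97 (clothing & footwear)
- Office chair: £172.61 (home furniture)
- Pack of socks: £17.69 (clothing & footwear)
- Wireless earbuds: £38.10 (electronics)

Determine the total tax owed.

Pet grooming £97.60: taxable services → 0% → £0.00
Watch battery replacement £9.26: taxable services → 0% → £0.00
Smartwatch £345.26: electronics, £300.00 or more → 5% → £17.26
Wireless router £182.23: electronics, under £300.00 → 0% → £0.00
Travel guide £20.08: printed books → 6.75% → £1.36
Haircut £25.51: taxable services → 0% → £0.00
Pair of sandals £50.97: clothing & footwear → 6% → £3.06
Office chair £172.61: home furniture → 7.25% → £12.51
Pack of socks £17.69: clothing & footwear → 6% → £1.06
Wireless earbuds £38.10: electronics, under £300.00 → 0% → £0.00
Total tax = £17.26 + £1.36 + £3.06 + £12.51 + £1.06 = £35.25

£35.25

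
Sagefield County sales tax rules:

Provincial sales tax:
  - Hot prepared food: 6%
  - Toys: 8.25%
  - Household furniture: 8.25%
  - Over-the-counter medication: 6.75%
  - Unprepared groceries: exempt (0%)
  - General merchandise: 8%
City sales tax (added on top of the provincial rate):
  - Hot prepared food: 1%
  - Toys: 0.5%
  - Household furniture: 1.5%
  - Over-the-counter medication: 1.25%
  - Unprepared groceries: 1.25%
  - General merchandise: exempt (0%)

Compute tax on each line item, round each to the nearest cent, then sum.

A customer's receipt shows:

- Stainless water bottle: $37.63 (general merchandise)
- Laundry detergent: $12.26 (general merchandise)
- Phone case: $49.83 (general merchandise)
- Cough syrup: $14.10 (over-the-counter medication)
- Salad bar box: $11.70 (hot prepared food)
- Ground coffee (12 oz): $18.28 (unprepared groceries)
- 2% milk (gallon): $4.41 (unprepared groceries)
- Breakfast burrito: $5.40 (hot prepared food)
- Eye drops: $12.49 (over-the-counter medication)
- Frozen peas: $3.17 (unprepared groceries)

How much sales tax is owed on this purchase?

$11.64

Stainless water bottle $37.63: general merchandise → 8% + 0% city = 8% → $3.01
Laundry detergent $12.26: general merchandise → 8% + 0% city = 8% → $0.98
Phone case $49.83: general merchandise → 8% + 0% city = 8% → $3.99
Cough syrup $14.10: over-the-counter medication → 6.75% + 1.25% city = 8% → $1.13
Salad bar box $11.70: hot prepared food → 6% + 1% city = 7% → $0.82
Ground coffee (12 oz) $18.28: unprepared groceries → 0% + 1.25% city = 1.25% → $0.23
2% milk (gallon) $4.41: unprepared groceries → 0% + 1.25% city = 1.25% → $0.06
Breakfast burrito $5.40: hot prepared food → 6% + 1% city = 7% → $0.38
Eye drops $12.49: over-the-counter medication → 6.75% + 1.25% city = 8% → $1.00
Frozen peas $3.17: unprepared groceries → 0% + 1.25% city = 1.25% → $0.04
Total tax = $3.01 + $0.98 + $3.99 + $1.13 + $0.82 + $0.23 + $0.06 + $0.38 + $1.00 + $0.04 = $11.64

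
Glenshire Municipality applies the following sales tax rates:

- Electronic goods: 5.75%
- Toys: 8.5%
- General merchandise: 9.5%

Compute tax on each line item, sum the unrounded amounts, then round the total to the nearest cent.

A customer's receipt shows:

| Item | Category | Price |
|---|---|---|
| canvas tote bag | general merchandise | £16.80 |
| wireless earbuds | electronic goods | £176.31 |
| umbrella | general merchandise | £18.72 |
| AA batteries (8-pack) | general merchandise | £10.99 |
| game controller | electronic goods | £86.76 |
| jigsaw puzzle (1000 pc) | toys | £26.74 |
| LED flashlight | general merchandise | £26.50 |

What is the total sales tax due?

£24.34

Canvas tote bag £16.80: general merchandise → 9.5% → £1.596
Wireless earbuds £176.31: electronic goods → 5.75% → £10.137825
Umbrella £18.72: general merchandise → 9.5% → £1.7784
AA batteries (8-pack) £10.99: general merchandise → 9.5% → £1.04405
Game controller £86.76: electronic goods → 5.75% → £4.9887
Jigsaw puzzle (1000 pc) £26.74: toys → 8.5% → £2.2729
LED flashlight £26.50: general merchandise → 9.5% → £2.5175
Unrounded tax sum = £24.335375 → £24.34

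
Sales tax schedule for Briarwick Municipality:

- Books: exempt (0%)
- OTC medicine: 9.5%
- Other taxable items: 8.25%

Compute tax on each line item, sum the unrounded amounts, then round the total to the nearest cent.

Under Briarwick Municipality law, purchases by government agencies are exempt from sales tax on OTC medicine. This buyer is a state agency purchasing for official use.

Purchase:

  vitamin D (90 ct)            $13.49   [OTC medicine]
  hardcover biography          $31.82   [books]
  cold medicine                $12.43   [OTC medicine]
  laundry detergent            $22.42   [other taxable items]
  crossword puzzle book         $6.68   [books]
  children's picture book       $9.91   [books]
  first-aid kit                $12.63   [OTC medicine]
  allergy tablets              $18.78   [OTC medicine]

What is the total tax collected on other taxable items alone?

Laundry detergent $22.42: other taxable items → 8.25% → $1.84965
Tax on other taxable items: unrounded sum = $1.84965 → $1.85

$1.85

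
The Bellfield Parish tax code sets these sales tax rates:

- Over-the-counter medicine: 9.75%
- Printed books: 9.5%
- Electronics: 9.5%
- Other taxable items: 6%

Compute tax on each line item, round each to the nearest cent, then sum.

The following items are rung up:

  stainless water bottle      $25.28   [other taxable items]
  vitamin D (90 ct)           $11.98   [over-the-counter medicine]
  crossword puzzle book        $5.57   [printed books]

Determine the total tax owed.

Stainless water bottle $25.28: other taxable items → 6% → $1.52
Vitamin D (90 ct) $11.98: over-the-counter medicine → 9.75% → $1.17
Crossword puzzle book $5.57: printed books → 9.5% → $0.53
Total tax = $1.52 + $1.17 + $0.53 = $3.22

$3.22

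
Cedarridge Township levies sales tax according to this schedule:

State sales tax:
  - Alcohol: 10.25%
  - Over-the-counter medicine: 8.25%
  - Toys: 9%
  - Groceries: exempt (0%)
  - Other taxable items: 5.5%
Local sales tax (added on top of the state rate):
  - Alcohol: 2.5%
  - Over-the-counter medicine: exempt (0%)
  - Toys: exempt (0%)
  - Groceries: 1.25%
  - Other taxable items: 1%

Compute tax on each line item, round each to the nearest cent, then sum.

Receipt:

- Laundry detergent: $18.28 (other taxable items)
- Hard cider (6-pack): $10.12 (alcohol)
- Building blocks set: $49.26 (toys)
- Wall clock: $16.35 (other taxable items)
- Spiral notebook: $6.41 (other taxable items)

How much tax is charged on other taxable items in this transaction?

Laundry detergent $18.28: other taxable items → 5.5% + 1% local = 6.5% → $1.19
Wall clock $16.35: other taxable items → 5.5% + 1% local = 6.5% → $1.06
Spiral notebook $6.41: other taxable items → 5.5% + 1% local = 6.5% → $0.42
Tax on other taxable items = $1.19 + $1.06 + $0.42 = $2.67

$2.67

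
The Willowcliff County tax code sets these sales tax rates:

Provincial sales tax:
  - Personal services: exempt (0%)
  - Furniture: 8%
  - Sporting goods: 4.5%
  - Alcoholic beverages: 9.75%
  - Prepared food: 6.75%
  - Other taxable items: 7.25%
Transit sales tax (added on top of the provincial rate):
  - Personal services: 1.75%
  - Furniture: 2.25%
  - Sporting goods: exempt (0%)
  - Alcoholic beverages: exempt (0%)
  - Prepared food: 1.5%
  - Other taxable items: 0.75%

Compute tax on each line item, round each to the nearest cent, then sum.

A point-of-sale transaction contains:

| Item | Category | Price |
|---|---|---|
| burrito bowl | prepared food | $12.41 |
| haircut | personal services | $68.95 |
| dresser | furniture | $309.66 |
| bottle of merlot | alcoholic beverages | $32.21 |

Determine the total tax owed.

Burrito bowl $12.41: prepared food → 6.75% + 1.5% transit = 8.25% → $1.02
Haircut $68.95: personal services → 0% + 1.75% transit = 1.75% → $1.21
Dresser $309.66: furniture → 8% + 2.25% transit = 10.25% → $31.74
Bottle of merlot $32.21: alcoholic beverages → 9.75% + 0% transit = 9.75% → $3.14
Total tax = $1.02 + $1.21 + $31.74 + $3.14 = $37.11

$37.11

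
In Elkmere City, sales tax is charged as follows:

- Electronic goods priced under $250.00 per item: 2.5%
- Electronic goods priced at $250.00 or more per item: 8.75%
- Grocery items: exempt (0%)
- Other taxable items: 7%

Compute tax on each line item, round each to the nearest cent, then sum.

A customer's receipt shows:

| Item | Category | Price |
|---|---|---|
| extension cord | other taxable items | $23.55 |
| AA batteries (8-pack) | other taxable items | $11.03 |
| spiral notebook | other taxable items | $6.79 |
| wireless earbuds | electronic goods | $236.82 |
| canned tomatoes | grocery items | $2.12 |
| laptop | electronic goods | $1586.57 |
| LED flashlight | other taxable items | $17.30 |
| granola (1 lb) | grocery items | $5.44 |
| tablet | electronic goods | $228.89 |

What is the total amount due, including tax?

Extension cord $23.55: other taxable items → 7% → $1.65
AA batteries (8-pack) $11.03: other taxable items → 7% → $0.77
Spiral notebook $6.79: other taxable items → 7% → $0.48
Wireless earbuds $236.82: electronic goods, under $250.00 → 2.5% → $5.92
Canned tomatoes $2.12: grocery items → 0% → $0.00
Laptop $1586.57: electronic goods, $250.00 or more → 8.75% → $138.82
LED flashlight $17.30: other taxable items → 7% → $1.21
Granola (1 lb) $5.44: grocery items → 0% → $0.00
Tablet $228.89: electronic goods, under $250.00 → 2.5% → $5.72
Subtotal = $2118.51; tax = $154.57; total due = $2273.08

$2273.08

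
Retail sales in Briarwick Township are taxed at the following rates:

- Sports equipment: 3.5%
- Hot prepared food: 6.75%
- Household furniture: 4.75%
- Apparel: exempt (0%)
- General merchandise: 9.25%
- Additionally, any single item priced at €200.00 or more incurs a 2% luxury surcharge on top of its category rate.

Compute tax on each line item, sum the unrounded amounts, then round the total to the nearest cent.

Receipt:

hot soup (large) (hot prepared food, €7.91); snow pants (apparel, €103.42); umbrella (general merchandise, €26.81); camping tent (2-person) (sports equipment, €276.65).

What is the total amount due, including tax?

€433.02

Hot soup (large) €7.91: hot prepared food → 6.75% → €0.533925
Snow pants €103.42: apparel → 0% → €0.00
Umbrella €26.81: general merchandise → 9.25% → €2.479925
Camping tent (2-person) €276.65: sports equipment → 3.5% + 2% surcharge = 5.5% → €15.21575
Subtotal = €414.79; unrounded tax = €18.2296 → €18.23; total due = €433.02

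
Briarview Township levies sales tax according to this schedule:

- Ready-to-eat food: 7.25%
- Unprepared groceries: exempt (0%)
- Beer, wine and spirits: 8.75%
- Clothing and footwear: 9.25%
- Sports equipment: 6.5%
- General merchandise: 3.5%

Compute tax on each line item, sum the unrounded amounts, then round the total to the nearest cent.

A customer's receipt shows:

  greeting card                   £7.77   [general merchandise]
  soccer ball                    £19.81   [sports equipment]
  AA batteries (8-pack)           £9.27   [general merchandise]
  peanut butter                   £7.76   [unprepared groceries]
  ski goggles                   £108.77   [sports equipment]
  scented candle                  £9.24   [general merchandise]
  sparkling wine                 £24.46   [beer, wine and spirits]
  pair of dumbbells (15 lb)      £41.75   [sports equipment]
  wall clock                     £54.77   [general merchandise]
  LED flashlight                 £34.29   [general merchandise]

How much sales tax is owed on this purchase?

£17.25

Greeting card £7.77: general merchandise → 3.5% → £0.27195
Soccer ball £19.81: sports equipment → 6.5% → £1.28765
AA batteries (8-pack) £9.27: general merchandise → 3.5% → £0.32445
Peanut butter £7.76: unprepared groceries → 0% → £0.00
Ski goggles £108.77: sports equipment → 6.5% → £7.07005
Scented candle £9.24: general merchandise → 3.5% → £0.3234
Sparkling wine £24.46: beer, wine and spirits → 8.75% → £2.14025
Pair of dumbbells (15 lb) £41.75: sports equipment → 6.5% → £2.71375
Wall clock £54.77: general merchandise → 3.5% → £1.91695
LED flashlight £34.29: general merchandise → 3.5% → £1.20015
Unrounded tax sum = £17.2486 → £17.25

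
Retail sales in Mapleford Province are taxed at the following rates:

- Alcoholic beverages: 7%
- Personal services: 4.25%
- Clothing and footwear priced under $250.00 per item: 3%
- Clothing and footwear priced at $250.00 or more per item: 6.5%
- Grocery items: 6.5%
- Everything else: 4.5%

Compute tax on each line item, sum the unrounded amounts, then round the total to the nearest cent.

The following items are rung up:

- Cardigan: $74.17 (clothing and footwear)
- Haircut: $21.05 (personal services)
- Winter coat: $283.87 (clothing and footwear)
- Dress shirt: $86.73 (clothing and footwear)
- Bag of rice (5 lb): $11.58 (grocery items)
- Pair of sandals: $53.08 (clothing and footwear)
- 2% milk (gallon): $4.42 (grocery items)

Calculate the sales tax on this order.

Cardigan $74.17: clothing and footwear, under $250.00 → 3% → $2.2251
Haircut $21.05: personal services → 4.25% → $0.894625
Winter coat $283.87: clothing and footwear, $250.00 or more → 6.5% → $18.45155
Dress shirt $86.73: clothing and footwear, under $250.00 → 3% → $2.6019
Bag of rice (5 lb) $11.58: grocery items → 6.5% → $0.7527
Pair of sandals $53.08: clothing and footwear, under $250.00 → 3% → $1.5924
2% milk (gallon) $4.42: grocery items → 6.5% → $0.2873
Unrounded tax sum = $26.805575 → $26.81

$26.81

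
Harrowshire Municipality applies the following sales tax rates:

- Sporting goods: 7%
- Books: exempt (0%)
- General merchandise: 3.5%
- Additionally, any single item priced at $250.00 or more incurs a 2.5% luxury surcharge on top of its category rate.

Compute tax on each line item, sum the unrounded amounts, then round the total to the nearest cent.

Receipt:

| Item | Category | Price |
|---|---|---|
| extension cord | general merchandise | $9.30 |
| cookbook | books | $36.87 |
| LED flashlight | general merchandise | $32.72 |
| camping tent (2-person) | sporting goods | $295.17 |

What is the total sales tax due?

$29.51

Extension cord $9.30: general merchandise → 3.5% → $0.3255
Cookbook $36.87: books → 0% → $0.00
LED flashlight $32.72: general merchandise → 3.5% → $1.1452
Camping tent (2-person) $295.17: sporting goods → 7% + 2.5% surcharge = 9.5% → $28.04115
Unrounded tax sum = $29.51185 → $29.51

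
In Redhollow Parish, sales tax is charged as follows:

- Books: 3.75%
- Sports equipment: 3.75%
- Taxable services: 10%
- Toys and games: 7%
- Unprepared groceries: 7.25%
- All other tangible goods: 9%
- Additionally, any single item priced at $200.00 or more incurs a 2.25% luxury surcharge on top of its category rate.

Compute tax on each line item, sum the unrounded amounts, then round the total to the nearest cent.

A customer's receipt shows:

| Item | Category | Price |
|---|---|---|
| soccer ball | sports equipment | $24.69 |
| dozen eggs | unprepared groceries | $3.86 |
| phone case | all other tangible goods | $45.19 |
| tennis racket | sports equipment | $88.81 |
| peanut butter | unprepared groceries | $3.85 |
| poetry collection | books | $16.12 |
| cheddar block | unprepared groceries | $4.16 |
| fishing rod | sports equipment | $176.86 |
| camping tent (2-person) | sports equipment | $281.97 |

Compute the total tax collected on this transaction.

Soccer ball $24.69: sports equipment → 3.75% → $0.925875
Dozen eggs $3.86: unprepared groceries → 7.25% → $0.27985
Phone case $45.19: all other tangible goods → 9% → $4.0671
Tennis racket $88.81: sports equipment → 3.75% → $3.330375
Peanut butter $3.85: unprepared groceries → 7.25% → $0.279125
Poetry collection $16.12: books → 3.75% → $0.6045
Cheddar block $4.16: unprepared groceries → 7.25% → $0.3016
Fishing rod $176.86: sports equipment → 3.75% → $6.63225
Camping tent (2-person) $281.97: sports equipment → 3.75% + 2.25% surcharge = 6% → $16.9182
Unrounded tax sum = $33.338875 → $33.34

$33.34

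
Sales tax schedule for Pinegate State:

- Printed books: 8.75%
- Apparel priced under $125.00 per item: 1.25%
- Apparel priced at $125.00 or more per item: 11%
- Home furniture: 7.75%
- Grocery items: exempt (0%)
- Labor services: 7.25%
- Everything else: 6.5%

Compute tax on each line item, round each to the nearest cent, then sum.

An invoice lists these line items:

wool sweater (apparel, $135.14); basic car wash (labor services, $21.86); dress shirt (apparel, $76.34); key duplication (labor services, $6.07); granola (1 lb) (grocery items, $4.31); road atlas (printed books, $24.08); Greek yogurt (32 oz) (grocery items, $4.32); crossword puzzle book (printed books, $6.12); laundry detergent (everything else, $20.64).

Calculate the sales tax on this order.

$21.83

Wool sweater $135.14: apparel, $125.00 or more → 11% → $14.87
Basic car wash $21.86: labor services → 7.25% → $1.58
Dress shirt $76.34: apparel, under $125.00 → 1.25% → $0.95
Key duplication $6.07: labor services → 7.25% → $0.44
Granola (1 lb) $4.31: grocery items → 0% → $0.00
Road atlas $24.08: printed books → 8.75% → $2.11
Greek yogurt (32 oz) $4.32: grocery items → 0% → $0.00
Crossword puzzle book $6.12: printed books → 8.75% → $0.54
Laundry detergent $20.64: everything else → 6.5% → $1.34
Total tax = $14.87 + $1.58 + $0.95 + $0.44 + $2.11 + $0.54 + $1.34 = $21.83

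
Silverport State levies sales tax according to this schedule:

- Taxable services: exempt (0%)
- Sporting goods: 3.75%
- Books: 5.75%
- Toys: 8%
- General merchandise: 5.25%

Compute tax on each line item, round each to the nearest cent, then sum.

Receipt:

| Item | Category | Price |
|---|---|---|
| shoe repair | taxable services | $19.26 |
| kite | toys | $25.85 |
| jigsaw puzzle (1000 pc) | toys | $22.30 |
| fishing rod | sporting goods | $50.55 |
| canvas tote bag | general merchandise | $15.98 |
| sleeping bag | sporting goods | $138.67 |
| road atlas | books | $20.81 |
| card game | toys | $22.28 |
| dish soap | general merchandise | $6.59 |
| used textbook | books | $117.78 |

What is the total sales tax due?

Shoe repair $19.26: taxable services → 0% → $0.00
Kite $25.85: toys → 8% → $2.07
Jigsaw puzzle (1000 pc) $22.30: toys → 8% → $1.78
Fishing rod $50.55: sporting goods → 3.75% → $1.90
Canvas tote bag $15.98: general merchandise → 5.25% → $0.84
Sleeping bag $138.67: sporting goods → 3.75% → $5.20
Road atlas $20.81: books → 5.75% → $1.20
Card game $22.28: toys → 8% → $1.78
Dish soap $6.59: general merchandise → 5.25% → $0.35
Used textbook $117.78: books → 5.75% → $6.77
Total tax = $2.07 + $1.78 + $1.90 + $0.84 + $5.20 + $1.20 + $1.78 + $0.35 + $6.77 = $21.89

$21.89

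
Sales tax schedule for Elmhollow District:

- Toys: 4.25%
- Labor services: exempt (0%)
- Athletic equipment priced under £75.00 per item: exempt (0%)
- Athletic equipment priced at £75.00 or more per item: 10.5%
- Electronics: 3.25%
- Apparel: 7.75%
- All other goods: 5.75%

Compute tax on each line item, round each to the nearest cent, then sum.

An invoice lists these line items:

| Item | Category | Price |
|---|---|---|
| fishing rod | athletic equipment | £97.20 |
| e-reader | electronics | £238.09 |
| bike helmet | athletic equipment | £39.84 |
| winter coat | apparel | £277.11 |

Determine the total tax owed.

Fishing rod £97.20: athletic equipment, £75.00 or more → 10.5% → £10.21
E-reader £238.09: electronics → 3.25% → £7.74
Bike helmet £39.84: athletic equipment, under £75.00 → 0% → £0.00
Winter coat £277.11: apparel → 7.75% → £21.48
Total tax = £10.21 + £7.74 + £21.48 = £39.43

£39.43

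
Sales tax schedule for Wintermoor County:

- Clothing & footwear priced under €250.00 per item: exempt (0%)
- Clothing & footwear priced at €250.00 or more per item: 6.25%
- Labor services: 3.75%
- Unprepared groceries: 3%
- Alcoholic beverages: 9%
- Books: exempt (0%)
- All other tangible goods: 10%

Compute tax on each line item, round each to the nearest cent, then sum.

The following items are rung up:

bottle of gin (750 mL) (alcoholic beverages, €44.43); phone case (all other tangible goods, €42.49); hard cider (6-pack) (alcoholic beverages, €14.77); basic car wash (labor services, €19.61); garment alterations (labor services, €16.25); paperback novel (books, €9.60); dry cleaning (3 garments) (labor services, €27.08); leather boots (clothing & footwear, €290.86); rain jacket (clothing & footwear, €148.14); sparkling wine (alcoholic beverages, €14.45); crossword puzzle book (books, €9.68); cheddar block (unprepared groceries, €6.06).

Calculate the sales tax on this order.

€31.61

Bottle of gin (750 mL) €44.43: alcoholic beverages → 9% → €4.00
Phone case €42.49: all other tangible goods → 10% → €4.25
Hard cider (6-pack) €14.77: alcoholic beverages → 9% → €1.33
Basic car wash €19.61: labor services → 3.75% → €0.74
Garment alterations €16.25: labor services → 3.75% → €0.61
Paperback novel €9.60: books → 0% → €0.00
Dry cleaning (3 garments) €27.08: labor services → 3.75% → €1.02
Leather boots €290.86: clothing & footwear, €250.00 or more → 6.25% → €18.18
Rain jacket €148.14: clothing & footwear, under €250.00 → 0% → €0.00
Sparkling wine €14.45: alcoholic beverages → 9% → €1.30
Crossword puzzle book €9.68: books → 0% → €0.00
Cheddar block €6.06: unprepared groceries → 3% → €0.18
Total tax = €4.00 + €4.25 + €1.33 + €0.74 + €0.61 + €1.02 + €18.18 + €1.30 + €0.18 = €31.61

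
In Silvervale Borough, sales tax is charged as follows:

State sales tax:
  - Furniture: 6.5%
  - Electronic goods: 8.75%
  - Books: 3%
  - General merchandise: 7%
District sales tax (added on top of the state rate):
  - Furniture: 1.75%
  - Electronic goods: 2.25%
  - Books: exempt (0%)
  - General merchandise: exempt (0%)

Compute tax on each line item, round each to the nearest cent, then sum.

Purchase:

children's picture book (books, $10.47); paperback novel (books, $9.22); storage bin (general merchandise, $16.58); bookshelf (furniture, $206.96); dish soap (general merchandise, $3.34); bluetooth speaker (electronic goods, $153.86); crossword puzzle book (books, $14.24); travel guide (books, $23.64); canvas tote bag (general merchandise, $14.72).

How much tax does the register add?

$38.14

Children's picture book $10.47: books → 3% + 0% district = 3% → $0.31
Paperback novel $9.22: books → 3% + 0% district = 3% → $0.28
Storage bin $16.58: general merchandise → 7% + 0% district = 7% → $1.16
Bookshelf $206.96: furniture → 6.5% + 1.75% district = 8.25% → $17.07
Dish soap $3.34: general merchandise → 7% + 0% district = 7% → $0.23
Bluetooth speaker $153.86: electronic goods → 8.75% + 2.25% district = 11% → $16.92
Crossword puzzle book $14.24: books → 3% + 0% district = 3% → $0.43
Travel guide $23.64: books → 3% + 0% district = 3% → $0.71
Canvas tote bag $14.72: general merchandise → 7% + 0% district = 7% → $1.03
Total tax = $0.31 + $0.28 + $1.16 + $17.07 + $0.23 + $16.92 + $0.43 + $0.71 + $1.03 = $38.14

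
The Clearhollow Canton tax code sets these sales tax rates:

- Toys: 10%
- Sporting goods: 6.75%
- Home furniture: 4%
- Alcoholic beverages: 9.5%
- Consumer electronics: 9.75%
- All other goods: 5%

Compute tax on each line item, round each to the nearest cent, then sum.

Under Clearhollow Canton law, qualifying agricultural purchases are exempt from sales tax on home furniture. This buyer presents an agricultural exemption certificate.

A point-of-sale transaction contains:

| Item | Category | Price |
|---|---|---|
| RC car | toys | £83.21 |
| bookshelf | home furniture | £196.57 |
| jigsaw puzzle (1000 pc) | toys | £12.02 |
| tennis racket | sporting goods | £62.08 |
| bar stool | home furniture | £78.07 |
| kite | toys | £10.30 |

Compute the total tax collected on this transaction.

RC car £83.21: toys → 10% → £8.32
Bookshelf £196.57: home furniture, buyer-exempt → 0% → £0.00
Jigsaw puzzle (1000 pc) £12.02: toys → 10% → £1.20
Tennis racket £62.08: sporting goods → 6.75% → £4.19
Bar stool £78.07: home furniture, buyer-exempt → 0% → £0.00
Kite £10.30: toys → 10% → £1.03
Total tax = £8.32 + £1.20 + £4.19 + £1.03 = £14.74

£14.74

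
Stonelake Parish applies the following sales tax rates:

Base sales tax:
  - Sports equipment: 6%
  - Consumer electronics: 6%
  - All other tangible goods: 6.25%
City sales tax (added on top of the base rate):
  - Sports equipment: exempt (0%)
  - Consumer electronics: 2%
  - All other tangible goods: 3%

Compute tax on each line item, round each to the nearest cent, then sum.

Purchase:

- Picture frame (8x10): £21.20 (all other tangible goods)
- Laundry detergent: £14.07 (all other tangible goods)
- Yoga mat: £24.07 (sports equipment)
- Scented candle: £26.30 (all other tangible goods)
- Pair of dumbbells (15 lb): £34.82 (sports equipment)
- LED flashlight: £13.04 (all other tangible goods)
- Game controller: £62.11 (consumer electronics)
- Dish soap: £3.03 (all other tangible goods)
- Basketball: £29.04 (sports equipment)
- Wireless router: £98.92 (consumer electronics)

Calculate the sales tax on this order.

£25.33

Picture frame (8x10) £21.20: all other tangible goods → 6.25% + 3% city = 9.25% → £1.96
Laundry detergent £14.07: all other tangible goods → 6.25% + 3% city = 9.25% → £1.30
Yoga mat £24.07: sports equipment → 6% + 0% city = 6% → £1.44
Scented candle £26.30: all other tangible goods → 6.25% + 3% city = 9.25% → £2.43
Pair of dumbbells (15 lb) £34.82: sports equipment → 6% + 0% city = 6% → £2.09
LED flashlight £13.04: all other tangible goods → 6.25% + 3% city = 9.25% → £1.21
Game controller £62.11: consumer electronics → 6% + 2% city = 8% → £4.97
Dish soap £3.03: all other tangible goods → 6.25% + 3% city = 9.25% → £0.28
Basketball £29.04: sports equipment → 6% + 0% city = 6% → £1.74
Wireless router £98.92: consumer electronics → 6% + 2% city = 8% → £7.91
Total tax = £1.96 + £1.30 + £1.44 + £2.43 + £2.09 + £1.21 + £4.97 + £0.28 + £1.74 + £7.91 = £25.33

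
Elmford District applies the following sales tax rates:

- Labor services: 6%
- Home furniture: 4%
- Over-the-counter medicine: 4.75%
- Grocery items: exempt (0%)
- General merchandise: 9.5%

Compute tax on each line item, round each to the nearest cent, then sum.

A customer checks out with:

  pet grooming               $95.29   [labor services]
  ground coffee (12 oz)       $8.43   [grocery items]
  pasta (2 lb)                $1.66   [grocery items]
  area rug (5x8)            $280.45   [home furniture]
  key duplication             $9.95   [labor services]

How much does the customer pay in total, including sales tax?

$413.32

Pet grooming $95.29: labor services → 6% → $5.72
Ground coffee (12 oz) $8.43: grocery items → 0% → $0.00
Pasta (2 lb) $1.66: grocery items → 0% → $0.00
Area rug (5x8) $280.45: home furniture → 4% → $11.22
Key duplication $9.95: labor services → 6% → $0.60
Subtotal = $395.78; tax = $17.54; total due = $413.32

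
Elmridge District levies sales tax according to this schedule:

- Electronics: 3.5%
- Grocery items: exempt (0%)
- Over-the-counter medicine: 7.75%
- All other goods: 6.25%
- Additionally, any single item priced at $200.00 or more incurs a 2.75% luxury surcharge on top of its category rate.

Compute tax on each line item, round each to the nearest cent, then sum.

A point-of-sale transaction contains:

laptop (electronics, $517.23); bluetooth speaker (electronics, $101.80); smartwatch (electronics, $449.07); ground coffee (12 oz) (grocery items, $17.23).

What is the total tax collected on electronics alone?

Laptop $517.23: electronics → 3.5% + 2.75% surcharge = 6.25% → $32.33
Bluetooth speaker $101.80: electronics → 3.5% → $3.56
Smartwatch $449.07: electronics → 3.5% + 2.75% surcharge = 6.25% → $28.07
Tax on electronics = $32.33 + $3.56 + $28.07 = $63.96

$63.96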